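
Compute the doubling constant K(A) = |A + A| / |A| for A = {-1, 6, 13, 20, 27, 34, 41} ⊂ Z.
K = |A + A| / |A| = 13/7

Enumerate A + A = {a + b : a, b ∈ A}. With |A| = 7, there are |A|^2 = 49 ordered sum pairs; collecting distinct values, A + A = {-2, 5, 12, 19, 26, 33, 40, 47, 54, 61, 68, 75, 82}, so |A + A| = 13. Thus K = 13/7. Here |A + A| = 2|A| − 1 = 13, the minimum possible — so K = 13/7 is minimal, which holds iff A is an arithmetic progression.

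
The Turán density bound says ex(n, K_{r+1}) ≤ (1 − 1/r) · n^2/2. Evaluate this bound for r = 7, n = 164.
Turán density bound = (6/7) · 164^2/2 = 80688/7 ≈ 11526.8571

Turán's theorem: ex(n, K_{r+1}) is achieved by the complete r-partite Turán graph T(n, r) with parts as balanced as possible, and is at most (1 − 1/r) · n^2/2. For r = 7, n = 164: the density bound is (6/7) · 26896/2 = 80688/7 ≈ 11526.8571. The integer-valued extremum is e(T(164, 7)) = 11526, which is strictly less than the density bound 80688/7 since 7 ∤ 164 (the parts of T(164, 7) cannot all be equal).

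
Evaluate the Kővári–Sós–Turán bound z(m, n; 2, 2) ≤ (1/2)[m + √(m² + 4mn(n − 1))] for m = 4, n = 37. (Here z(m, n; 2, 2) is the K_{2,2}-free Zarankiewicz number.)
z(4, 37; 2, 2) ≤ (1/2)[4 + √(4² + 4·4·37·36)] = (1/2)[4 + √21328] = 75.0205

Kővári–Sós–Turán: let r_1, ..., r_4 be the row sums and z = Σ r_i the total number of 1s. Each pair of columns can share at most one row with both entries 1 (else a 2×2 all-ones block appears), so Σ_i C(r_i, 2) ≤ C(37, 2) = 666. By convexity Σ_i C(r_i, 2) ≥ 4·C(z/4, 2) = z(z − 4)/(2·4), giving z² − 4z − 4·37·36 ≤ 0 and hence z ≤ (1/2)[4 + √(16 + 4·5328)] = (1/2)[4 + √21328] ≈ (1/2)(4 + 146.0411) = 75.0205.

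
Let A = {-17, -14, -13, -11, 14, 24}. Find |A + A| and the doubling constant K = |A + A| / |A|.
K = |A + A| / |A| = 20/6 = 10/3

Enumerate A + A = {a + b : a, b ∈ A}. With |A| = 6, there are |A|^2 = 36 ordered sum pairs; collecting distinct values, A + A = {-34, -31, -30, -28, -27, -26, -25, -24, -22, -3, 0, 1, 3, 7, 10, 11, 13, 28, 38, 48}, so |A + A| = 20. Thus K = 20/6 = 10/3. For comparison, the minimum possible |A + A| over all 6-element sets is 2·6 − 1 = 11 (so min K = 11/6), attained only by arithmetic progressions.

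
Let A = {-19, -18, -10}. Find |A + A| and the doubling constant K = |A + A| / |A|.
K = |A + A| / |A| = 6/3 = 2

Enumerate A + A = {a + b : a, b ∈ A}. With |A| = 3, there are |A|^2 = 9 ordered sum pairs; collecting distinct values, A + A = {-38, -37, -36, -29, -28, -20}, so |A + A| = 6. Thus K = 6/3 = 2. For comparison, the minimum possible |A + A| over all 3-element sets is 2·3 − 1 = 5 (so min K = 5/3), attained only by arithmetic progressions.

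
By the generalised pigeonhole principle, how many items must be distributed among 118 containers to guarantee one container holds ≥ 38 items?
n = (38 − 1)·118 + 1 = 4367

By the generalised pigeonhole principle, to guarantee some box contains ≥ r objects we need more than (r − 1) · k objects total. Threshold: n = (r − 1) · k + 1. With r = 38 and k = 118: n = 37 · 118 + 1 = 4366 + 1 = 4367. For n = 4366 = 37 · 118, we can put exactly 37 objects in every box, avoiding 38 in any single one — so 4367 is tight.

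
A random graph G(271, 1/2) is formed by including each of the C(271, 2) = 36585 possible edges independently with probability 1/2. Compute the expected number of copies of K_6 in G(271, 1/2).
E[# K_6] = C(271, 6) · (1/2)^C(6, 2) = 520331994189 / 2^15 ≈ 15879272.283600

For each 6-subset S of vertices (there are C(271, 6) = 520331994189 such S), let X_S = 1 if S induces a K_6 (all C(6, 2) = 15 edges present). Then P(X_S = 1) = (1/2)^15 = 1/32768. By linearity of expectation, E[# K_6] = C(271, 6) · (1/2)^15 = 520331994189 / 32768 ≈ 15879272.283600.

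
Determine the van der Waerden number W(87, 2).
W(87, 2) = 87 + 1 = 88

A 2-term AP is any pair of integers, so a monochromatic 2-AP exists iff some colour is used at least twice. With 87 colours, the colouring i ↦ i on {1, ..., 87} uses each colour once, avoiding any monochromatic pair, so W(87, 2) > 87. For {1, ..., 88}, pigeonhole forces two integers of the same colour, which form a monochromatic 2-AP. Hence W(87, 2) = 88.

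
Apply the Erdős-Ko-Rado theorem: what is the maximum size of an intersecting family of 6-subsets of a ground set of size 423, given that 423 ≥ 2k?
max |F| = C(422, 5) = 108906273014

Erdős-Ko-Rado (1961): when n ≥ 2k, max |F| = C(n−1, k−1). The bound is attained by the star {A : i ∈ A} for any fixed i ∈ [n]. Here C(423−1, 6−1) = C(422, 5) = 108906273014.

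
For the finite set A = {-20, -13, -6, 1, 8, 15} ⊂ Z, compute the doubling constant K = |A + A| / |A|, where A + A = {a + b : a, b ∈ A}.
K = |A + A| / |A| = 11/6

Enumerate A + A = {a + b : a, b ∈ A}. With |A| = 6, there are |A|^2 = 36 ordered sum pairs; collecting distinct values, A + A = {-40, -33, -26, -19, -12, -5, 2, 9, 16, 23, 30}, so |A + A| = 11. Thus K = 11/6. Here |A + A| = 2|A| − 1 = 11, the minimum possible — so K = 11/6 is minimal, which holds iff A is an arithmetic progression.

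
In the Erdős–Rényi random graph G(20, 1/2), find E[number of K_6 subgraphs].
E[# K_6] = C(20, 6) · (1/2)^C(6, 2) = 38760 / 2^15 = 4845/4096 ≈ 1.182861

For each 6-subset S of vertices (there are C(20, 6) = 38760 such S), let X_S = 1 if S induces a K_6 (all C(6, 2) = 15 edges present). Then P(X_S = 1) = (1/2)^15 = 1/32768. By linearity of expectation, E[# K_6] = C(20, 6) · (1/2)^15 = 38760 / 32768 = 4845/4096 ≈ 1.182861.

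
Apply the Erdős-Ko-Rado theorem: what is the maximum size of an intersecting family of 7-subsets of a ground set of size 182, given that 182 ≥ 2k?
max |F| = C(181, 6) = 44913567336

The Erdős-Ko-Rado theorem states: for n ≥ 2k, an intersecting family of k-subsets of an n-element set has size at most C(n − 1, k − 1), with equality for 'star' families {A ⊆ [n] : |A| = k, i ∈ A} (fix an element i). For n = 182, k = 7: C(181, 6) = 44913567336.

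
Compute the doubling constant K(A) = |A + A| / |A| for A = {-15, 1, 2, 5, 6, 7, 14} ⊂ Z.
K = |A + A| / |A| = 25/7

Enumerate A + A = {a + b : a, b ∈ A}. With |A| = 7, there are |A|^2 = 49 ordered sum pairs; collecting distinct values, A + A = {-30, -14, -13, -10, -9, -8, -1, 2, 3, 4, 6, 7, 8, 9, 10, 11, 12, 13, 14, 15, 16, 19, 20, 21, 28}, so |A + A| = 25. Thus K = 25/7. For comparison, the minimum possible |A + A| over all 7-element sets is 2·7 − 1 = 13 (so min K = 13/7), attained only by arithmetic progressions.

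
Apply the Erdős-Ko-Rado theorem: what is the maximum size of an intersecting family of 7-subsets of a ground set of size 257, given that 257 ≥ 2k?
max |F| = C(256, 6) = 368532802176

The Erdős-Ko-Rado theorem states: for n ≥ 2k, an intersecting family of k-subsets of an n-element set has size at most C(n − 1, k − 1), with equality for 'star' families {A ⊆ [n] : |A| = k, i ∈ A} (fix an element i). For n = 257, k = 7: C(256, 6) = 368532802176.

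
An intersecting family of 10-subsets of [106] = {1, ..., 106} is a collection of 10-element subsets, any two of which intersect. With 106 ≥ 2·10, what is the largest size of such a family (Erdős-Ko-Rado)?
max |F| = C(105, 9) = 3005047770725

Erdős-Ko-Rado (1961): when n ≥ 2k, max |F| = C(n−1, k−1). The bound is attained by the star {A : i ∈ A} for any fixed i ∈ [n]. Here C(106−1, 10−1) = C(105, 9) = 3005047770725.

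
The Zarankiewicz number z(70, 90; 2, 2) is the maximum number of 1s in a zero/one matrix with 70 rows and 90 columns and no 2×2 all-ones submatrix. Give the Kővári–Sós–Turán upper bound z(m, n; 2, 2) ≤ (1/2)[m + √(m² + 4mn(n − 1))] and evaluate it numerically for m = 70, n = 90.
z(70, 90; 2, 2) ≤ (1/2)[70 + √(70² + 4·70·90·89)] = (1/2)[70 + √2247700] = 784.6166

Kővári–Sós–Turán: let r_1, ..., r_70 be the row sums and z = Σ r_i the total number of 1s. Each pair of columns can share at most one row with both entries 1 (else a 2×2 all-ones block appears), so Σ_i C(r_i, 2) ≤ C(90, 2) = 4005. By convexity Σ_i C(r_i, 2) ≥ 70·C(z/70, 2) = z(z − 70)/(2·70), giving z² − 70z − 70·90·89 ≤ 0 and hence z ≤ (1/2)[70 + √(4900 + 4·560700)] = (1/2)[70 + √2247700] ≈ (1/2)(70 + 1499.2331) = 784.6166.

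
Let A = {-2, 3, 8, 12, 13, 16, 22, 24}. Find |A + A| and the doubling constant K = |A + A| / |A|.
K = |A + A| / |A| = 29/8

Enumerate A + A = {a + b : a, b ∈ A}. With |A| = 8, there are |A|^2 = 64 ordered sum pairs; collecting distinct values, A + A = {-4, 1, 6, 10, 11, 14, 15, 16, 19, 20, 21, 22, 24, 25, 26, 27, 28, 29, 30, 32, 34, 35, 36, 37, 38, 40, 44, 46, 48}, so |A + A| = 29. Thus K = 29/8. For comparison, the minimum possible |A + A| over all 8-element sets is 2·8 − 1 = 15 (so min K = 15/8), attained only by arithmetic progressions.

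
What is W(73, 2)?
W(73, 2) = 73 + 1 = 74

A 2-term AP is any pair of integers, so a monochromatic 2-AP exists iff some colour is used at least twice. With 73 colours, the colouring i ↦ i on {1, ..., 73} uses each colour once, avoiding any monochromatic pair, so W(73, 2) > 73. For {1, ..., 74}, pigeonhole forces two integers of the same colour, which form a monochromatic 2-AP. Hence W(73, 2) = 74.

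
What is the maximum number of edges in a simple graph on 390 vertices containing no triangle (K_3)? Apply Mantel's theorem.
ex(390, K_3) = ⌊390^2/4⌋ = 38025

Mantel (1907): a triangle-free graph on n vertices has at most ⌊n^2/4⌋ edges, with equality for the complete bipartite graph K_{⌊n/2⌋, ⌈n/2⌉}. For n = 390: ⌊390^2/4⌋ = ⌊152100/4⌋ = 38025. The extremal graph is K_{195, 195}, which has 195·195 = 38025 edges.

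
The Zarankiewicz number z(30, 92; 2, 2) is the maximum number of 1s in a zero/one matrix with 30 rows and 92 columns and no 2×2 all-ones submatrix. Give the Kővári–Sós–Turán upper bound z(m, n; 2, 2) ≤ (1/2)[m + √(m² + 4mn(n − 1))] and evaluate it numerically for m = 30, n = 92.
z(30, 92; 2, 2) ≤ (1/2)[30 + √(30² + 4·30·92·91)] = (1/2)[30 + √1005540] = 516.3831

Kővári–Sós–Turán: let r_1, ..., r_30 be the row sums and z = Σ r_i the total number of 1s. Each pair of columns can share at most one row with both entries 1 (else a 2×2 all-ones block appears), so Σ_i C(r_i, 2) ≤ C(92, 2) = 4186. By convexity Σ_i C(r_i, 2) ≥ 30·C(z/30, 2) = z(z − 30)/(2·30), giving z² − 30z − 30·92·91 ≤ 0 and hence z ≤ (1/2)[30 + √(900 + 4·251160)] = (1/2)[30 + √1005540] ≈ (1/2)(30 + 1002.7662) = 516.3831.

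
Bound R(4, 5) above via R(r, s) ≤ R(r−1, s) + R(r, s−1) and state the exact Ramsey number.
R(4, 5) ≤ R(3, 5) + R(4, 4) = 14 + 18 = 32; exact value R(4, 5) = 25.

The Erdős–Szekeres recurrence R(r, s) ≤ R(r−1, s) + R(r, s−1) applied to (r, s) = (4, 5) gives
  R(4, 5) ≤ R(3, 5) + R(4, 4) = 14 + 18 = 32.
(Recall R(2, k) = k and R is symmetric.) The recurrence is not tight here (it gives 32, but the exact value is R(4, 5) = 25); the tight upper bound requires a sharper argument than the simple recurrence, combined with a lower-bound construction on K_{24}.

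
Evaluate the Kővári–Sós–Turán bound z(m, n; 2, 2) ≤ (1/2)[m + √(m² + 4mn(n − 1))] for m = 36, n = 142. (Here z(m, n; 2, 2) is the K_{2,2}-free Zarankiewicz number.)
z(36, 142; 2, 2) ≤ (1/2)[36 + √(36² + 4·36·142·141)] = (1/2)[36 + √2884464] = 867.1855

Kővári–Sós–Turán: let r_1, ..., r_36 be the row sums and z = Σ r_i the total number of 1s. Each pair of columns can share at most one row with both entries 1 (else a 2×2 all-ones block appears), so Σ_i C(r_i, 2) ≤ C(142, 2) = 10011. By convexity Σ_i C(r_i, 2) ≥ 36·C(z/36, 2) = z(z − 36)/(2·36), giving z² − 36z − 36·142·141 ≤ 0 and hence z ≤ (1/2)[36 + √(1296 + 4·720792)] = (1/2)[36 + √2884464] ≈ (1/2)(36 + 1698.371) = 867.1855.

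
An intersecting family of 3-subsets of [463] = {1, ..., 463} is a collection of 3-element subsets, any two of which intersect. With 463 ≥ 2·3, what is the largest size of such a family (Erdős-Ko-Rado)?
max |F| = C(462, 2) = 106491

Erdős-Ko-Rado (1961): when n ≥ 2k, max |F| = C(n−1, k−1). The bound is attained by the star {A : i ∈ A} for any fixed i ∈ [n]. Here C(463−1, 3−1) = C(462, 2) = 106491.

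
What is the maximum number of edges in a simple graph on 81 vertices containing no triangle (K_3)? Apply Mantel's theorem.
ex(81, K_3) = ⌊81^2/4⌋ = 1640

Mantel (1907): a triangle-free graph on n vertices has at most ⌊n^2/4⌋ edges, with equality for the complete bipartite graph K_{⌊n/2⌋, ⌈n/2⌉}. For n = 81: ⌊81^2/4⌋ = ⌊6561/4⌋ = 1640. The extremal graph is K_{40, 41}, which has 40·41 = 1640 edges.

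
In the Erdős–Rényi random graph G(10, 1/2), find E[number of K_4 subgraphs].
E[# K_4] = C(10, 4) · (1/2)^C(4, 2) = 210 / 2^6 = 105/32 = 3.28125

For each 4-subset S of vertices (there are C(10, 4) = 210 such S), let X_S = 1 if S induces a K_4 (all C(4, 2) = 6 edges present). Then P(X_S = 1) = (1/2)^6 = 1/64. By linearity of expectation, E[# K_4] = C(10, 4) · (1/2)^6 = 210 / 64 = 105/32 = 3.28125.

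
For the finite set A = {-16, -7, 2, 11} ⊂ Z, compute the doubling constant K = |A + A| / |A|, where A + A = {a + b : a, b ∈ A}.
K = |A + A| / |A| = 7/4

Enumerate A + A = {a + b : a, b ∈ A}. With |A| = 4, there are |A|^2 = 16 ordered sum pairs; collecting distinct values, A + A = {-32, -23, -14, -5, 4, 13, 22}, so |A + A| = 7. Thus K = 7/4. Here |A + A| = 2|A| − 1 = 7, the minimum possible — so K = 7/4 is minimal, which holds iff A is an arithmetic progression.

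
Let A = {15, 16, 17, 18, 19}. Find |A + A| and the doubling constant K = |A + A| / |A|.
K = |A + A| / |A| = 9/5

Enumerate A + A = {a + b : a, b ∈ A}. With |A| = 5, there are |A|^2 = 25 ordered sum pairs; collecting distinct values, A + A = {30, 31, 32, 33, 34, 35, 36, 37, 38}, so |A + A| = 9. Thus K = 9/5. Here |A + A| = 2|A| − 1 = 9, the minimum possible — so K = 9/5 is minimal, which holds iff A is an arithmetic progression.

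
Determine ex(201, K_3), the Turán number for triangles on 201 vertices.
ex(201, K_3) = ⌊201^2/4⌋ = 10100

Mantel (1907): a triangle-free graph on n vertices has at most ⌊n^2/4⌋ edges, with equality for the complete bipartite graph K_{⌊n/2⌋, ⌈n/2⌉}. For n = 201: ⌊201^2/4⌋ = ⌊40401/4⌋ = 10100. The extremal graph is K_{100, 101}, which has 100·101 = 10100 edges.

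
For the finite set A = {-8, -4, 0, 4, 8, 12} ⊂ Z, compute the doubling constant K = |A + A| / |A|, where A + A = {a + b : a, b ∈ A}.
K = |A + A| / |A| = 11/6

Enumerate A + A = {a + b : a, b ∈ A}. With |A| = 6, there are |A|^2 = 36 ordered sum pairs; collecting distinct values, A + A = {-16, -12, -8, -4, 0, 4, 8, 12, 16, 20, 24}, so |A + A| = 11. Thus K = 11/6. Here |A + A| = 2|A| − 1 = 11, the minimum possible — so K = 11/6 is minimal, which holds iff A is an arithmetic progression.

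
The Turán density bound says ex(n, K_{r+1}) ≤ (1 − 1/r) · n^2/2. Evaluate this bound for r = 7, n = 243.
Turán density bound = (6/7) · 243^2/2 = 177147/7 ≈ 25306.7143

Turán's theorem: ex(n, K_{r+1}) is achieved by the complete r-partite Turán graph T(n, r) with parts as balanced as possible, and is at most (1 − 1/r) · n^2/2. For r = 7, n = 243: the density bound is (6/7) · 59049/2 = 177147/7 ≈ 25306.7143. The integer-valued extremum is e(T(243, 7)) = 25306, which is strictly less than the density bound 177147/7 since 7 ∤ 243 (the parts of T(243, 7) cannot all be equal).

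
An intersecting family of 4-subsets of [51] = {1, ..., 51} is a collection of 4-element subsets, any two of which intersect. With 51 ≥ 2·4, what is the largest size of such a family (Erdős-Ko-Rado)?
max |F| = C(50, 3) = 19600

Erdős-Ko-Rado (1961): when n ≥ 2k, max |F| = C(n−1, k−1). The bound is attained by the star {A : i ∈ A} for any fixed i ∈ [n]. Here C(51−1, 4−1) = C(50, 3) = 19600.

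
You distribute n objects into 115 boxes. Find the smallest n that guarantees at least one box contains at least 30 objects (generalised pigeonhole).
n = (30 − 1)·115 + 1 = 3336

By the generalised pigeonhole principle, to guarantee some box contains ≥ r objects we need more than (r − 1) · k objects total. Threshold: n = (r − 1) · k + 1. With r = 30 and k = 115: n = 29 · 115 + 1 = 3335 + 1 = 3336. For n = 3335 = 29 · 115, we can put exactly 29 objects in every box, avoiding 30 in any single one — so 3336 is tight.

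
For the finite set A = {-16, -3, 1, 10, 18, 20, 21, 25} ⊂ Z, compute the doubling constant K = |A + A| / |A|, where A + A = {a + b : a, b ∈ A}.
K = |A + A| / |A| = 33/8

Enumerate A + A = {a + b : a, b ∈ A}. With |A| = 8, there are |A|^2 = 64 ordered sum pairs; collecting distinct values, A + A = {-32, -19, -15, -6, -2, 2, 4, 5, 7, 9, 11, 15, 17, 18, 19, 20, 21, 22, 26, 28, 30, 31, 35, 36, 38, 39, 40, 41, 42, 43, 45, 46, 50}, so |A + A| = 33. Thus K = 33/8. For comparison, the minimum possible |A + A| over all 8-element sets is 2·8 − 1 = 15 (so min K = 15/8), attained only by arithmetic progressions.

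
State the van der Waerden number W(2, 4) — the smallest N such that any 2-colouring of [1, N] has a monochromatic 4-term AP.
W(2, 4) = 35

W(2, 4) = 35. The lower bound W(2, 4) > 34 comes from an explicit good 2-colouring of [1, 34]; the upper bound W(2, 4) ≤ 35 was verified by exhaustive search over 2-colourings of [1, 35].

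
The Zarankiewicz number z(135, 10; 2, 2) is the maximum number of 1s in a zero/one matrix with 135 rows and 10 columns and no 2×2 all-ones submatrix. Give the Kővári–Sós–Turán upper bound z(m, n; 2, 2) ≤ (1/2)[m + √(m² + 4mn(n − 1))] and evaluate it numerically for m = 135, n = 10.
z(135, 10; 2, 2) ≤ (1/2)[135 + √(135² + 4·135·10·9)] = (1/2)[135 + √66825] = 196.7527

Kővári–Sós–Turán: let r_1, ..., r_135 be the row sums and z = Σ r_i the total number of 1s. Each pair of columns can share at most one row with both entries 1 (else a 2×2 all-ones block appears), so Σ_i C(r_i, 2) ≤ C(10, 2) = 45. By convexity Σ_i C(r_i, 2) ≥ 135·C(z/135, 2) = z(z − 135)/(2·135), giving z² − 135z − 135·10·9 ≤ 0 and hence z ≤ (1/2)[135 + √(18225 + 4·12150)] = (1/2)[135 + √66825] ≈ (1/2)(135 + 258.5053) = 196.7527.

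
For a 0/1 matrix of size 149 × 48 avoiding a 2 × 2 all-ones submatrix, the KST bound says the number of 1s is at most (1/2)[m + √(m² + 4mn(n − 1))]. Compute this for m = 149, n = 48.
z(149, 48; 2, 2) ≤ (1/2)[149 + √(149² + 4·149·48·47)] = (1/2)[149 + √1366777] = 659.0462

Kővári–Sós–Turán: let r_1, ..., r_149 be the row sums and z = Σ r_i the total number of 1s. Each pair of columns can share at most one row with both entries 1 (else a 2×2 all-ones block appears), so Σ_i C(r_i, 2) ≤ C(48, 2) = 1128. By convexity Σ_i C(r_i, 2) ≥ 149·C(z/149, 2) = z(z − 149)/(2·149), giving z² − 149z − 149·48·47 ≤ 0 and hence z ≤ (1/2)[149 + √(22201 + 4·336144)] = (1/2)[149 + √1366777] ≈ (1/2)(149 + 1169.0924) = 659.0462.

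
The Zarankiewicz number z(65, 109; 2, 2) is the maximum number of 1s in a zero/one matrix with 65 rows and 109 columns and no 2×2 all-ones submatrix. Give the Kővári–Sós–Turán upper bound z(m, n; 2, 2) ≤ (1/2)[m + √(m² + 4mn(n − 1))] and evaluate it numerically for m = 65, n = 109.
z(65, 109; 2, 2) ≤ (1/2)[65 + √(65² + 4·65·109·108)] = (1/2)[65 + √3064945] = 907.8492

Kővári–Sós–Turán: let r_1, ..., r_65 be the row sums and z = Σ r_i the total number of 1s. Each pair of columns can share at most one row with both entries 1 (else a 2×2 all-ones block appears), so Σ_i C(r_i, 2) ≤ C(109, 2) = 5886. By convexity Σ_i C(r_i, 2) ≥ 65·C(z/65, 2) = z(z − 65)/(2·65), giving z² − 65z − 65·109·108 ≤ 0 and hence z ≤ (1/2)[65 + √(4225 + 4·765180)] = (1/2)[65 + √3064945] ≈ (1/2)(65 + 1750.6984) = 907.8492.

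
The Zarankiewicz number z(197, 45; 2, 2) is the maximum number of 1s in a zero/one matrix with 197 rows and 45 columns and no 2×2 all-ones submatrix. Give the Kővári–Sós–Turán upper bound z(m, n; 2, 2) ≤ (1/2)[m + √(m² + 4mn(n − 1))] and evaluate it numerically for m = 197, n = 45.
z(197, 45; 2, 2) ≤ (1/2)[197 + √(197² + 4·197·45·44)] = (1/2)[197 + √1599049] = 730.7675

Kővári–Sós–Turán: let r_1, ..., r_197 be the row sums and z = Σ r_i the total number of 1s. Each pair of columns can share at most one row with both entries 1 (else a 2×2 all-ones block appears), so Σ_i C(r_i, 2) ≤ C(45, 2) = 990. By convexity Σ_i C(r_i, 2) ≥ 197·C(z/197, 2) = z(z − 197)/(2·197), giving z² − 197z − 197·45·44 ≤ 0 and hence z ≤ (1/2)[197 + √(38809 + 4·390060)] = (1/2)[197 + √1599049] ≈ (1/2)(197 + 1264.5351) = 730.7675.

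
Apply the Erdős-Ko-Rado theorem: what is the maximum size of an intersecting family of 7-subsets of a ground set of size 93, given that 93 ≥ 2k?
max |F| = C(92, 6) = 713068356

The Erdős-Ko-Rado theorem states: for n ≥ 2k, an intersecting family of k-subsets of an n-element set has size at most C(n − 1, k − 1), with equality for 'star' families {A ⊆ [n] : |A| = k, i ∈ A} (fix an element i). For n = 93, k = 7: C(92, 6) = 713068356.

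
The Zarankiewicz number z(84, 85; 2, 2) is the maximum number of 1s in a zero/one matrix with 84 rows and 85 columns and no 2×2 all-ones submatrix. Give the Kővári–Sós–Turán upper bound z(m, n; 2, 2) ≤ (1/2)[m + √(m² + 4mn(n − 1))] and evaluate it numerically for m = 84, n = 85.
z(84, 85; 2, 2) ≤ (1/2)[84 + √(84² + 4·84·85·84)] = (1/2)[84 + √2406096] = 817.5798

Kővári–Sós–Turán: let r_1, ..., r_84 be the row sums and z = Σ r_i the total number of 1s. Each pair of columns can share at most one row with both entries 1 (else a 2×2 all-ones block appears), so Σ_i C(r_i, 2) ≤ C(85, 2) = 3570. By convexity Σ_i C(r_i, 2) ≥ 84·C(z/84, 2) = z(z − 84)/(2·84), giving z² − 84z − 84·85·84 ≤ 0 and hence z ≤ (1/2)[84 + √(7056 + 4·599760)] = (1/2)[84 + √2406096] ≈ (1/2)(84 + 1551.1596) = 817.5798.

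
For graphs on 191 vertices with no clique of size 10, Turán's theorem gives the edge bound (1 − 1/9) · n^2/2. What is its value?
Turán density bound = (8/9) · 191^2/2 = 145924/9 ≈ 16213.7778

Turán's theorem: ex(n, K_{r+1}) is achieved by the complete r-partite Turán graph T(n, r) with parts as balanced as possible, and is at most (1 − 1/r) · n^2/2. For r = 9, n = 191: the density bound is (8/9) · 36481/2 = 145924/9 ≈ 16213.7778. The integer-valued extremum is e(T(191, 9)) = 16213, which is strictly less than the density bound 145924/9 since 9 ∤ 191 (the parts of T(191, 9) cannot all be equal).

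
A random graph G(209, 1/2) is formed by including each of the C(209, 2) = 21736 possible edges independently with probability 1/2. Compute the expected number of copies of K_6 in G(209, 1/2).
E[# K_6] = C(209, 6) · (1/2)^C(6, 2) = 107670993144 / 2^15 = 13458874143/4096 ≈ 3285857.945068

For each 6-subset S of vertices (there are C(209, 6) = 107670993144 such S), let X_S = 1 if S induces a K_6 (all C(6, 2) = 15 edges present). Then P(X_S = 1) = (1/2)^15 = 1/32768. By linearity of expectation, E[# K_6] = C(209, 6) · (1/2)^15 = 107670993144 / 32768 = 13458874143/4096 ≈ 3285857.945068.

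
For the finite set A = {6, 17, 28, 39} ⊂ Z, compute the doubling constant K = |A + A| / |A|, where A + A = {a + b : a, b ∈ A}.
K = |A + A| / |A| = 7/4

Enumerate A + A = {a + b : a, b ∈ A}. With |A| = 4, there are |A|^2 = 16 ordered sum pairs; collecting distinct values, A + A = {12, 23, 34, 45, 56, 67, 78}, so |A + A| = 7. Thus K = 7/4. Here |A + A| = 2|A| − 1 = 7, the minimum possible — so K = 7/4 is minimal, which holds iff A is an arithmetic progression.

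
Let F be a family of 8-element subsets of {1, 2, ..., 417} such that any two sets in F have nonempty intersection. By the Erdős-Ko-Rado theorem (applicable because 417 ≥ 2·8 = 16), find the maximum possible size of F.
max |F| = C(416, 7) = 406615732729440

Erdős-Ko-Rado (1961): when n ≥ 2k, max |F| = C(n−1, k−1). The bound is attained by the star {A : i ∈ A} for any fixed i ∈ [n]. Here C(417−1, 8−1) = C(416, 7) = 406615732729440.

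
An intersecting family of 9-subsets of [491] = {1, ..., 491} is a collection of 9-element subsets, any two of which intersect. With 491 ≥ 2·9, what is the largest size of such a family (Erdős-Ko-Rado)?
max |F| = C(490, 8) = 77822234984371185

Erdős-Ko-Rado (1961): when n ≥ 2k, max |F| = C(n−1, k−1). The bound is attained by the star {A : i ∈ A} for any fixed i ∈ [n]. Here C(491−1, 9−1) = C(490, 8) = 77822234984371185.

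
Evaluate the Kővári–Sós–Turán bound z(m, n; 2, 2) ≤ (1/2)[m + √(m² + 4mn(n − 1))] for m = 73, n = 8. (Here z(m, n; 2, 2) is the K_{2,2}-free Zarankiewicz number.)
z(73, 8; 2, 2) ≤ (1/2)[73 + √(73² + 4·73·8·7)] = (1/2)[73 + √21681] = 110.1223

Kővári–Sós–Turán: let r_1, ..., r_73 be the row sums and z = Σ r_i the total number of 1s. Each pair of columns can share at most one row with both entries 1 (else a 2×2 all-ones block appears), so Σ_i C(r_i, 2) ≤ C(8, 2) = 28. By convexity Σ_i C(r_i, 2) ≥ 73·C(z/73, 2) = z(z − 73)/(2·73), giving z² − 73z − 73·8·7 ≤ 0 and hence z ≤ (1/2)[73 + √(5329 + 4·4088)] = (1/2)[73 + √21681] ≈ (1/2)(73 + 147.2447) = 110.1223.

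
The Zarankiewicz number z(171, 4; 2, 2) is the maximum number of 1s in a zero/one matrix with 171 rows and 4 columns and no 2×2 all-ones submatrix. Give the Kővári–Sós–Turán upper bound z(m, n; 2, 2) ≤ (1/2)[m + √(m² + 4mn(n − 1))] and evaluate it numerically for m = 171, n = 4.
z(171, 4; 2, 2) ≤ (1/2)[171 + √(171² + 4·171·4·3)] = (1/2)[171 + √37449] = 182.2587

Kővári–Sós–Turán: let r_1, ..., r_171 be the row sums and z = Σ r_i the total number of 1s. Each pair of columns can share at most one row with both entries 1 (else a 2×2 all-ones block appears), so Σ_i C(r_i, 2) ≤ C(4, 2) = 6. By convexity Σ_i C(r_i, 2) ≥ 171·C(z/171, 2) = z(z − 171)/(2·171), giving z² − 171z − 171·4·3 ≤ 0 and hence z ≤ (1/2)[171 + √(29241 + 4·2052)] = (1/2)[171 + √37449] ≈ (1/2)(171 + 193.5174) = 182.2587.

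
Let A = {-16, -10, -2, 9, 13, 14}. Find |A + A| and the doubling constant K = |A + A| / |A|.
K = |A + A| / |A| = 21/6 = 7/2

Enumerate A + A = {a + b : a, b ∈ A}. With |A| = 6, there are |A|^2 = 36 ordered sum pairs; collecting distinct values, A + A = {-32, -26, -20, -18, -12, -7, -4, -3, -2, -1, 3, 4, 7, 11, 12, 18, 22, 23, 26, 27, 28}, so |A + A| = 21. Thus K = 21/6 = 7/2. For comparison, the minimum possible |A + A| over all 6-element sets is 2·6 − 1 = 11 (so min K = 11/6), attained only by arithmetic progressions.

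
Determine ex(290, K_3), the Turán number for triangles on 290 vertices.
ex(290, K_3) = ⌊290^2/4⌋ = 21025

Mantel (1907): a triangle-free graph on n vertices has at most ⌊n^2/4⌋ edges, with equality for the complete bipartite graph K_{⌊n/2⌋, ⌈n/2⌉}. For n = 290: ⌊290^2/4⌋ = ⌊84100/4⌋ = 21025. The extremal graph is K_{145, 145}, which has 145·145 = 21025 edges.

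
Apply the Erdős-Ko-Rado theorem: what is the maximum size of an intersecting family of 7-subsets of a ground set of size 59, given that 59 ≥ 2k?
max |F| = C(58, 6) = 40475358

Erdős-Ko-Rado (1961): when n ≥ 2k, max |F| = C(n−1, k−1). The bound is attained by the star {A : i ∈ A} for any fixed i ∈ [n]. Here C(59−1, 7−1) = C(58, 6) = 40475358.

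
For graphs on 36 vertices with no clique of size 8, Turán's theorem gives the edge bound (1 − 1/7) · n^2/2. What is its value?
Turán density bound = (6/7) · 36^2/2 = 3888/7 ≈ 555.4286

Turán's theorem: ex(n, K_{r+1}) is achieved by the complete r-partite Turán graph T(n, r) with parts as balanced as possible, and is at most (1 − 1/r) · n^2/2. For r = 7, n = 36: the density bound is (6/7) · 1296/2 = 3888/7 ≈ 555.4286. The integer-valued extremum is e(T(36, 7)) = 555, which is strictly less than the density bound 3888/7 since 7 ∤ 36 (the parts of T(36, 7) cannot all be equal).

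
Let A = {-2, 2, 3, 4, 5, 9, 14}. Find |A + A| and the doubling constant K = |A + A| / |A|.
K = |A + A| / |A| = 22/7

Enumerate A + A = {a + b : a, b ∈ A}. With |A| = 7, there are |A|^2 = 49 ordered sum pairs; collecting distinct values, A + A = {-4, 0, 1, 2, 3, 4, 5, 6, 7, 8, 9, 10, 11, 12, 13, 14, 16, 17, 18, 19, 23, 28}, so |A + A| = 22. Thus K = 22/7. For comparison, the minimum possible |A + A| over all 7-element sets is 2·7 − 1 = 13 (so min K = 13/7), attained only by arithmetic progressions.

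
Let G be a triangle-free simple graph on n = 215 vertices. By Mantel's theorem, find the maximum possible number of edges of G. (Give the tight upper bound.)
ex(215, K_3) = ⌊215^2/4⌋ = 11556

Mantel (1907): a triangle-free graph on n vertices has at most ⌊n^2/4⌋ edges, with equality for the complete bipartite graph K_{⌊n/2⌋, ⌈n/2⌉}. For n = 215: ⌊215^2/4⌋ = ⌊46225/4⌋ = 11556. The extremal graph is K_{107, 108}, which has 107·108 = 11556 edges.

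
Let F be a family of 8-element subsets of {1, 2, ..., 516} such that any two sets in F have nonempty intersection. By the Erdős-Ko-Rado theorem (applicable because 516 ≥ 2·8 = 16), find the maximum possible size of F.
max |F| = C(515, 7) = 1829936401234560

Erdős-Ko-Rado (1961): when n ≥ 2k, max |F| = C(n−1, k−1). The bound is attained by the star {A : i ∈ A} for any fixed i ∈ [n]. Here C(516−1, 8−1) = C(515, 7) = 1829936401234560.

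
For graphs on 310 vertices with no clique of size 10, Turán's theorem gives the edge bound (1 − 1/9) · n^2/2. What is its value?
Turán density bound = (8/9) · 310^2/2 = 384400/9 ≈ 42711.1111

Turán's theorem: ex(n, K_{r+1}) is achieved by the complete r-partite Turán graph T(n, r) with parts as balanced as possible, and is at most (1 − 1/r) · n^2/2. For r = 9, n = 310: the density bound is (8/9) · 96100/2 = 384400/9 ≈ 42711.1111. The integer-valued extremum is e(T(310, 9)) = 42710, which is strictly less than the density bound 384400/9 since 9 ∤ 310 (the parts of T(310, 9) cannot all be equal).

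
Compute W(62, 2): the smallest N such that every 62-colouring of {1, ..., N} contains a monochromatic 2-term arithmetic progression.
W(62, 2) = 62 + 1 = 63

A 2-term AP is any pair of integers, so a monochromatic 2-AP exists iff some colour is used at least twice. With 62 colours, the colouring i ↦ i on {1, ..., 62} uses each colour once, avoiding any monochromatic pair, so W(62, 2) > 62. For {1, ..., 63}, pigeonhole forces two integers of the same colour, which form a monochromatic 2-AP. Hence W(62, 2) = 63.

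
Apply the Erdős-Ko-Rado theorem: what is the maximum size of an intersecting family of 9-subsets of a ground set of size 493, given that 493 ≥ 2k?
max |F| = C(492, 8) = 80418839508771435

Erdős-Ko-Rado (1961): when n ≥ 2k, max |F| = C(n−1, k−1). The bound is attained by the star {A : i ∈ A} for any fixed i ∈ [n]. Here C(493−1, 9−1) = C(492, 8) = 80418839508771435.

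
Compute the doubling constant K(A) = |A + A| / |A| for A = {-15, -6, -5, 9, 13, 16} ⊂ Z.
K = |A + A| / |A| = 21/6 = 7/2

Enumerate A + A = {a + b : a, b ∈ A}. With |A| = 6, there are |A|^2 = 36 ordered sum pairs; collecting distinct values, A + A = {-30, -21, -20, -12, -11, -10, -6, -2, 1, 3, 4, 7, 8, 10, 11, 18, 22, 25, 26, 29, 32}, so |A + A| = 21. Thus K = 21/6 = 7/2. For comparison, the minimum possible |A + A| over all 6-element sets is 2·6 − 1 = 11 (so min K = 11/6), attained only by arithmetic progressions.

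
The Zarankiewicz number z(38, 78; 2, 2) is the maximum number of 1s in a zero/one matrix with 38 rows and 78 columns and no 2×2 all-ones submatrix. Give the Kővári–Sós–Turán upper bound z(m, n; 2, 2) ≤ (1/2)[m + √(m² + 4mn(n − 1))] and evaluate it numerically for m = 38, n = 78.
z(38, 78; 2, 2) ≤ (1/2)[38 + √(38² + 4·38·78·77)] = (1/2)[38 + √914356] = 497.1098

Kővári–Sós–Turán: let r_1, ..., r_38 be the row sums and z = Σ r_i the total number of 1s. Each pair of columns can share at most one row with both entries 1 (else a 2×2 all-ones block appears), so Σ_i C(r_i, 2) ≤ C(78, 2) = 3003. By convexity Σ_i C(r_i, 2) ≥ 38·C(z/38, 2) = z(z − 38)/(2·38), giving z² − 38z − 38·78·77 ≤ 0 and hence z ≤ (1/2)[38 + √(1444 + 4·228228)] = (1/2)[38 + √914356] ≈ (1/2)(38 + 956.2196) = 497.1098.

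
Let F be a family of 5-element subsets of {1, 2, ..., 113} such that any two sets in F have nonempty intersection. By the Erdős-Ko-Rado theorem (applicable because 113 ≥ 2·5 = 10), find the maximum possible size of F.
max |F| = C(112, 4) = 6210820

The Erdős-Ko-Rado theorem states: for n ≥ 2k, an intersecting family of k-subsets of an n-element set has size at most C(n − 1, k − 1), with equality for 'star' families {A ⊆ [n] : |A| = k, i ∈ A} (fix an element i). For n = 113, k = 5: C(112, 4) = 6210820.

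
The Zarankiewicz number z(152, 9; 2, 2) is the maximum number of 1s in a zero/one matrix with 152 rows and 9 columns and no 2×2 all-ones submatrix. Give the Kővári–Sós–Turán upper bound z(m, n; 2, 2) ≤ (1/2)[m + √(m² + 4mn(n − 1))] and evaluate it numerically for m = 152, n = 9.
z(152, 9; 2, 2) ≤ (1/2)[152 + √(152² + 4·152·9·8)] = (1/2)[152 + √66880] = 205.3058

Kővári–Sós–Turán: let r_1, ..., r_152 be the row sums and z = Σ r_i the total number of 1s. Each pair of columns can share at most one row with both entries 1 (else a 2×2 all-ones block appears), so Σ_i C(r_i, 2) ≤ C(9, 2) = 36. By convexity Σ_i C(r_i, 2) ≥ 152·C(z/152, 2) = z(z − 152)/(2·152), giving z² − 152z − 152·9·8 ≤ 0 and hence z ≤ (1/2)[152 + √(23104 + 4·10944)] = (1/2)[152 + √66880] ≈ (1/2)(152 + 258.6117) = 205.3058.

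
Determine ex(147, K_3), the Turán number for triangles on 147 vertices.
ex(147, K_3) = ⌊147^2/4⌋ = 5402

Mantel (1907): a triangle-free graph on n vertices has at most ⌊n^2/4⌋ edges, with equality for the complete bipartite graph K_{⌊n/2⌋, ⌈n/2⌉}. For n = 147: ⌊147^2/4⌋ = ⌊21609/4⌋ = 5402. The extremal graph is K_{73, 74}, which has 73·74 = 5402 edges.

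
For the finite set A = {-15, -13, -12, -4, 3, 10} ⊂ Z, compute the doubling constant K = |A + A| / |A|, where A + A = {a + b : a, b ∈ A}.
K = |A + A| / |A| = 20/6 = 10/3

Enumerate A + A = {a + b : a, b ∈ A}. With |A| = 6, there are |A|^2 = 36 ordered sum pairs; collecting distinct values, A + A = {-30, -28, -27, -26, -25, -24, -19, -17, -16, -12, -10, -9, -8, -5, -3, -2, -1, 6, 13, 20}, so |A + A| = 20. Thus K = 20/6 = 10/3. For comparison, the minimum possible |A + A| over all 6-element sets is 2·6 − 1 = 11 (so min K = 11/6), attained only by arithmetic progressions.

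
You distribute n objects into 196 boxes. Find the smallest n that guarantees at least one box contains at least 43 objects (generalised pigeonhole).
n = (43 − 1)·196 + 1 = 8233

By the generalised pigeonhole principle, to guarantee some box contains ≥ r objects we need more than (r − 1) · k objects total. Threshold: n = (r − 1) · k + 1. With r = 43 and k = 196: n = 42 · 196 + 1 = 8232 + 1 = 8233. For n = 8232 = 42 · 196, we can put exactly 42 objects in every box, avoiding 43 in any single one — so 8233 is tight.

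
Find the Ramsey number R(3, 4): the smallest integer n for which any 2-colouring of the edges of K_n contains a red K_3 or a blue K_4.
R(3, 4) = 9

Lower bound: an explicit 2-colouring of K_{8} (typically a Paley-type or other structured construction) avoids a red K_3 and a blue K_4, showing R(3, 4) > 8.
Upper bound: the Erdős–Szekeres recurrence R(r, t') ≤ R(r−1, t') + R(r, t'−1) (with the −1 refinement when both summands are even) yields R(3, 4) ≤ 9.
Hence R(3, 4) = 9.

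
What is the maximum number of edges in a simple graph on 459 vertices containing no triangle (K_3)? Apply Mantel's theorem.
ex(459, K_3) = ⌊459^2/4⌋ = 52670

Mantel (1907): a triangle-free graph on n vertices has at most ⌊n^2/4⌋ edges, with equality for the complete bipartite graph K_{⌊n/2⌋, ⌈n/2⌉}. For n = 459: ⌊459^2/4⌋ = ⌊210681/4⌋ = 52670. The extremal graph is K_{229, 230}, which has 229·230 = 52670 edges.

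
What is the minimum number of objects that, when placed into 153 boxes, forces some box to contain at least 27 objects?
n = (27 − 1)·153 + 1 = 3979

By the generalised pigeonhole principle, to guarantee some box contains ≥ r objects we need more than (r − 1) · k objects total. Threshold: n = (r − 1) · k + 1. With r = 27 and k = 153: n = 26 · 153 + 1 = 3978 + 1 = 3979. For n = 3978 = 26 · 153, we can put exactly 26 objects in every box, avoiding 27 in any single one — so 3979 is tight.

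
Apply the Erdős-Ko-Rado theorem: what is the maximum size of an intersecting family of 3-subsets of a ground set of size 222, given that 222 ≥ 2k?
max |F| = C(221, 2) = 24310

The Erdős-Ko-Rado theorem states: for n ≥ 2k, an intersecting family of k-subsets of an n-element set has size at most C(n − 1, k − 1), with equality for 'star' families {A ⊆ [n] : |A| = k, i ∈ A} (fix an element i). For n = 222, k = 3: C(221, 2) = 24310.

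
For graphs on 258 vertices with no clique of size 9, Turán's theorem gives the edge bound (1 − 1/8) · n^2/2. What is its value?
Turán density bound = (7/8) · 258^2/2 = 116487/4 ≈ 29121.75

Turán's theorem: ex(n, K_{r+1}) is achieved by the complete r-partite Turán graph T(n, r) with parts as balanced as possible, and is at most (1 − 1/r) · n^2/2. For r = 8, n = 258: the density bound is (7/8) · 66564/2 = 116487/4 ≈ 29121.75. The integer-valued extremum is e(T(258, 8)) = 29121, which is strictly less than the density bound 116487/4 since 8 ∤ 258 (the parts of T(258, 8) cannot all be equal).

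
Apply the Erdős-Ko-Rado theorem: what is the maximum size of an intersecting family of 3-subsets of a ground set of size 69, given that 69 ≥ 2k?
max |F| = C(68, 2) = 2278

The Erdős-Ko-Rado theorem states: for n ≥ 2k, an intersecting family of k-subsets of an n-element set has size at most C(n − 1, k − 1), with equality for 'star' families {A ⊆ [n] : |A| = k, i ∈ A} (fix an element i). For n = 69, k = 3: C(68, 2) = 2278.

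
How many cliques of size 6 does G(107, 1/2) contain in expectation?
E[# K_6] = C(107, 6) · (1/2)^C(6, 2) = 1807245622 / 2^15 = 903622811/16384 ≈ 55152.759460

For each 6-subset S of vertices (there are C(107, 6) = 1807245622 such S), let X_S = 1 if S induces a K_6 (all C(6, 2) = 15 edges present). Then P(X_S = 1) = (1/2)^15 = 1/32768. By linearity of expectation, E[# K_6] = C(107, 6) · (1/2)^15 = 1807245622 / 32768 = 903622811/16384 ≈ 55152.759460.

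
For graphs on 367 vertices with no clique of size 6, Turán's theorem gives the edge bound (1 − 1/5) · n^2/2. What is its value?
Turán density bound = (4/5) · 367^2/2 = 269378/5 ≈ 53875.6

Turán's theorem: ex(n, K_{r+1}) is achieved by the complete r-partite Turán graph T(n, r) with parts as balanced as possible, and is at most (1 − 1/r) · n^2/2. For r = 5, n = 367: the density bound is (4/5) · 134689/2 = 269378/5 ≈ 53875.6. The integer-valued extremum is e(T(367, 5)) = 53875, which is strictly less than the density bound 269378/5 since 5 ∤ 367 (the parts of T(367, 5) cannot all be equal).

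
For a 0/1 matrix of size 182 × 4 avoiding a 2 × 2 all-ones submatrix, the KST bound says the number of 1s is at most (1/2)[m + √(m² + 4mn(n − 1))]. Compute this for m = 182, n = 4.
z(182, 4; 2, 2) ≤ (1/2)[182 + √(182² + 4·182·4·3)] = (1/2)[182 + √41860] = 193.2986

Kővári–Sós–Turán: let r_1, ..., r_182 be the row sums and z = Σ r_i the total number of 1s. Each pair of columns can share at most one row with both entries 1 (else a 2×2 all-ones block appears), so Σ_i C(r_i, 2) ≤ C(4, 2) = 6. By convexity Σ_i C(r_i, 2) ≥ 182·C(z/182, 2) = z(z − 182)/(2·182), giving z² − 182z − 182·4·3 ≤ 0 and hence z ≤ (1/2)[182 + √(33124 + 4·2184)] = (1/2)[182 + √41860] ≈ (1/2)(182 + 204.5972) = 193.2986.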